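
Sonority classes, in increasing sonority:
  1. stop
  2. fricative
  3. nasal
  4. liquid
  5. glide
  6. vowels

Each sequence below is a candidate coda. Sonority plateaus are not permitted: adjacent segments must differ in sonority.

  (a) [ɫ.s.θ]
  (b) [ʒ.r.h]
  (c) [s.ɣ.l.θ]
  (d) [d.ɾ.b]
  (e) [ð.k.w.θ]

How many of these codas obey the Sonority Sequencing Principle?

0

(a) 4-2-2 → violates
(b) 2-4-2 → violates
(c) 2-2-4-2 → violates
(d) 1-4-1 → violates
(e) 2-1-5-2 → violates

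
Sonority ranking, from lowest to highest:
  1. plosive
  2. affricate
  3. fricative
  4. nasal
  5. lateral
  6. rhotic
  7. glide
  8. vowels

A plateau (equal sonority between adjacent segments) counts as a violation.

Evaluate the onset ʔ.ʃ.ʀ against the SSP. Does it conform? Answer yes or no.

/ʔ/ is a plosive (sonority 1).
/ʃ/ is a fricative (sonority 3).
/ʀ/ is a rhotic (sonority 6).
The profile 1-3-6 strictly rises, so the onset satisfies the SSP.

yes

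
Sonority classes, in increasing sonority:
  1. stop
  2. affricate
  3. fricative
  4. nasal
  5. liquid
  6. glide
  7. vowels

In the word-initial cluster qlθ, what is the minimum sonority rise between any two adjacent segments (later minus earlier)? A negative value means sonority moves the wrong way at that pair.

-2

/q/ is a stop (sonority 1).
/l/ is a liquid (sonority 5).
/θ/ is a fricative (sonority 3).
/q/→/l/: change +4.
/l/→/θ/: change -2.
Minimum = -2.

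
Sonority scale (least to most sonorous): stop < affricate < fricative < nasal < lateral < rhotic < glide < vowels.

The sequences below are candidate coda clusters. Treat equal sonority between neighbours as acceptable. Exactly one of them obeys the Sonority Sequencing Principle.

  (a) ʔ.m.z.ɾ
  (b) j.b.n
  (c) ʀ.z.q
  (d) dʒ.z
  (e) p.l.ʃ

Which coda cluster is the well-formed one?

c

(a) ʔ.m.z.ɾ: profile 1-4-3-6 — violates.
(b) j.b.n: profile 7-1-4 — violates.
(c) ʀ.z.q: profile 6-3-1 — obeys.
(d) dʒ.z: profile 2-3 — violates.
(e) p.l.ʃ: profile 1-5-3 — violates.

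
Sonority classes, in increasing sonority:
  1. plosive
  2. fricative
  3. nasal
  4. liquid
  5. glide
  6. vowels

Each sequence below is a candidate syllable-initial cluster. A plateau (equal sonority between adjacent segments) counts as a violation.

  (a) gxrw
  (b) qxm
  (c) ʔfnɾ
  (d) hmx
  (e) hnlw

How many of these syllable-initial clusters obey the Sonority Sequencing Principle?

4

(a) sonority 1-2-4-5: well-formed.
(b) sonority 1-2-3: well-formed.
(c) sonority 1-2-3-4: well-formed.
(d) sonority 2-3-2: ill-formed.
(e) sonority 2-3-4-5: well-formed.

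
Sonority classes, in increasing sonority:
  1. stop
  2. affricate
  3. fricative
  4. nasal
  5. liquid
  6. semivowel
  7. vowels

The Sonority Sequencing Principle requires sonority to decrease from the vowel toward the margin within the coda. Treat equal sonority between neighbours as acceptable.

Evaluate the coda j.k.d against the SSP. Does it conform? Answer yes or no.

/j/: semivowel = 6.
/k/: stop = 1.
/d/: stop = 1.
The profile 6-1-1 is non-increasing (plateaus allowed), so the coda satisfies the SSP.

yes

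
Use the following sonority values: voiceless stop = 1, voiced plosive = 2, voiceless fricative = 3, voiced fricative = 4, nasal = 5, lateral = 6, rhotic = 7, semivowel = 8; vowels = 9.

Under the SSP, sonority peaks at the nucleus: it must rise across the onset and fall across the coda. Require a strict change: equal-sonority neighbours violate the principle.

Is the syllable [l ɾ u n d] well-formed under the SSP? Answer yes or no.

yes

Onset: /l/ is a lateral (sonority 6), /ɾ/ is a rhotic (sonority 7); then the nucleus /u/ (sonority 9).
Onset profile 6-7-9 — rises to the nucleus.
Coda: /n/ is a nasal (sonority 5), /d/ is a voiced plosive (sonority 2).
Coda profile 9-5-2 — falls from the nucleus.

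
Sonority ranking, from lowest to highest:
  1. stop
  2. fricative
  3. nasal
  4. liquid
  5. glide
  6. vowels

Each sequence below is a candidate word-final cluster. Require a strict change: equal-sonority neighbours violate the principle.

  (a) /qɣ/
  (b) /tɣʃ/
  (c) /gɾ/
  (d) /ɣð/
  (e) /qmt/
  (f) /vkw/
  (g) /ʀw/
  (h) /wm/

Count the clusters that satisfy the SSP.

(a) 1-2 → violates
(b) 1-2-2 → violates
(c) 1-4 → violates
(d) 2-2 → violates
(e) 1-3-1 → violates
(f) 2-1-5 → violates
(g) 4-5 → violates
(h) 5-3 → obeys

1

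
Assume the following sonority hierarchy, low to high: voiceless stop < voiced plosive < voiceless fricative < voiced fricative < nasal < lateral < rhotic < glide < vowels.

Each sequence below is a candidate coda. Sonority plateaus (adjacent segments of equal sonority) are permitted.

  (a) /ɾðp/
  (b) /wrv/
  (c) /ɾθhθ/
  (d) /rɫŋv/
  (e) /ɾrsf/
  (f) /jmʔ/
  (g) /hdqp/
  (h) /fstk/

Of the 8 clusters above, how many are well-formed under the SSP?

8

(a) /ɾðp/: profile 7-4-1 — obeys.
(b) /wrv/: profile 8-7-4 — obeys.
(c) /ɾθhθ/: profile 7-3-3-3 — obeys.
(d) /rɫŋv/: profile 7-6-5-4 — obeys.
(e) /ɾrsf/: profile 7-7-3-3 — obeys.
(f) /jmʔ/: profile 8-5-1 — obeys.
(g) /hdqp/: profile 3-2-1-1 — obeys.
(h) /fstk/: profile 3-3-1-1 — obeys.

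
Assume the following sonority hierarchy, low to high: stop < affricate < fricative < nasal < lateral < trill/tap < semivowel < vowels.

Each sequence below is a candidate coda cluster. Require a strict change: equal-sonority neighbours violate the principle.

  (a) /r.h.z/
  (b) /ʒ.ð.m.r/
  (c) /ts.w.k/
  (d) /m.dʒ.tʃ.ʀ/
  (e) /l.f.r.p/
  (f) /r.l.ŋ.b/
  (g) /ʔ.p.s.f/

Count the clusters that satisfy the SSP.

1

(a) /r.h.z/: profile 6-3-3 — violates.
(b) /ʒ.ð.m.r/: profile 3-3-4-6 — violates.
(c) /ts.w.k/: profile 2-7-1 — violates.
(d) /m.dʒ.tʃ.ʀ/: profile 4-2-2-6 — violates.
(e) /l.f.r.p/: profile 5-3-6-1 — violates.
(f) /r.l.ŋ.b/: profile 6-5-4-1 — obeys.
(g) /ʔ.p.s.f/: profile 1-1-3-3 — violates.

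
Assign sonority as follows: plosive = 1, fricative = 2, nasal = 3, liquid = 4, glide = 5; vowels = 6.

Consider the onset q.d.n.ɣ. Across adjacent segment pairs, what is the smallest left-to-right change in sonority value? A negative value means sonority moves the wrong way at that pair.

/q/ — plosive, sonority 1.
/d/ — plosive, sonority 1.
/n/ — nasal, sonority 3.
/ɣ/ — fricative, sonority 2.
/q/→/d/: change +0.
/d/→/n/: change +2.
/n/→/ɣ/: change -1.
Minimum = -1.

-1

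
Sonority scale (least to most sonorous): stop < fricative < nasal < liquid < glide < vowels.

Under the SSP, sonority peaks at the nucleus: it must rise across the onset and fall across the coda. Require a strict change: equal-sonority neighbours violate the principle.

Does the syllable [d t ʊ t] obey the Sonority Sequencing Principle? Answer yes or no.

no

Onset: /d/ is a stop (sonority 1), /t/ is a stop (sonority 1); then the nucleus /ʊ/ (sonority 6).
Onset profile 1-1-6 — does not strictly rise throughout.
Coda: /t/ is a stop (sonority 1).
Coda profile 6-1 — falls from the nucleus.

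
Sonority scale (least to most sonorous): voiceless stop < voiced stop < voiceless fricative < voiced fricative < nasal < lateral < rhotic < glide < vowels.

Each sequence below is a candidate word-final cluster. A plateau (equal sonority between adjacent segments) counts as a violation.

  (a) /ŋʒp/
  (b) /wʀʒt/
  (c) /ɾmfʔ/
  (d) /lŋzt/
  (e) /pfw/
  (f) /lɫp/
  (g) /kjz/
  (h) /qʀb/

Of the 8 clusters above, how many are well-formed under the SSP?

4

(a) 5-4-1 → obeys
(b) 8-7-4-1 → obeys
(c) 7-5-3-1 → obeys
(d) 6-5-4-1 → obeys
(e) 1-3-8 → violates
(f) 6-6-1 → violates
(g) 1-8-4 → violates
(h) 1-7-2 → violates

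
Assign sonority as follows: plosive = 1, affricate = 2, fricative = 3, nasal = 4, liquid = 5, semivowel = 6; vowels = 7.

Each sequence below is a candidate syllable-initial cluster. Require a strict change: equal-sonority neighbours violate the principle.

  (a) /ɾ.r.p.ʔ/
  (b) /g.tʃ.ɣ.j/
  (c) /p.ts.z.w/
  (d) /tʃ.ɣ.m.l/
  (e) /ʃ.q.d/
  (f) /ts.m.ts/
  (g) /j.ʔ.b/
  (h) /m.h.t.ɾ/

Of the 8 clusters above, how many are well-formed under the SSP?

3

(a) /ɾ.r.p.ʔ/: profile 5-5-1-1 — violates.
(b) /g.tʃ.ɣ.j/: profile 1-2-3-6 — obeys.
(c) /p.ts.z.w/: profile 1-2-3-6 — obeys.
(d) /tʃ.ɣ.m.l/: profile 2-3-4-5 — obeys.
(e) /ʃ.q.d/: profile 3-1-1 — violates.
(f) /ts.m.ts/: profile 2-4-2 — violates.
(g) /j.ʔ.b/: profile 6-1-1 — violates.
(h) /m.h.t.ɾ/: profile 4-3-1-5 — violates.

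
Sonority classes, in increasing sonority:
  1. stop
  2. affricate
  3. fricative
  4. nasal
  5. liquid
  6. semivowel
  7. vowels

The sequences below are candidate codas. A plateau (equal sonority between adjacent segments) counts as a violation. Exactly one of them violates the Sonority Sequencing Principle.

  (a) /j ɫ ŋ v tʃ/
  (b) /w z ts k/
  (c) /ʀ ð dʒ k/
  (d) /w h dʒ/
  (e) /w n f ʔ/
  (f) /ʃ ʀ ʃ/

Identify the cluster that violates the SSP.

f

(a) sonority 6-5-4-3-2: well-formed.
(b) sonority 6-3-2-1: well-formed.
(c) sonority 5-3-2-1: well-formed.
(d) sonority 6-3-2: well-formed.
(e) sonority 6-4-3-1: well-formed.
(f) sonority 3-5-3: ill-formed.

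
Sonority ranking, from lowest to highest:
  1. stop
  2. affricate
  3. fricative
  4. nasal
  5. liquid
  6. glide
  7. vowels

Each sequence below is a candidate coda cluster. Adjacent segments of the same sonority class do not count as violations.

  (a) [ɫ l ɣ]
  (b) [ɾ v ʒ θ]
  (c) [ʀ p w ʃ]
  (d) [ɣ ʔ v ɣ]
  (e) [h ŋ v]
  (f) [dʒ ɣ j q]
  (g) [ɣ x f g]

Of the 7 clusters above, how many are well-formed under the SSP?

(a) 5-5-3 → obeys
(b) 5-3-3-3 → obeys
(c) 5-1-6-3 → violates
(d) 3-1-3-3 → violates
(e) 3-4-3 → violates
(f) 2-3-6-1 → violates
(g) 3-3-3-1 → obeys

3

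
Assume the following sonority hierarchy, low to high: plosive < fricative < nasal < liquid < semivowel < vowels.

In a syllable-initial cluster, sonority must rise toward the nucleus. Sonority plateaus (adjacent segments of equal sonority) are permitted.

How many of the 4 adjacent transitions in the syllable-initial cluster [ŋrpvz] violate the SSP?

/ŋ/ — nasal, sonority 3.
/r/ — liquid, sonority 4.
/p/ — plosive, sonority 1.
/v/ — fricative, sonority 2.
/z/ — fricative, sonority 2.
/ŋ/→/r/: 3→4 (rises) — ok.
/r/→/p/: 4→1 (does not rise) — violation.
/p/→/v/: 1→2 (rises) — ok.
/v/→/z/: 2→2 (plateau, allowed) — ok.

1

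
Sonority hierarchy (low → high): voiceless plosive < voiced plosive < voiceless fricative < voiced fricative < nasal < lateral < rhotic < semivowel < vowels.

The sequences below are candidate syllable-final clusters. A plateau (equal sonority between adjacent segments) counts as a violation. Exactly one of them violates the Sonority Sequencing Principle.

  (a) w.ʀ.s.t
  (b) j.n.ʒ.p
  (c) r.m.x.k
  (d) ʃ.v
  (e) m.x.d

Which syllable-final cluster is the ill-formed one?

d

(a) sonority 8-7-3-1: well-formed.
(b) sonority 8-5-4-1: well-formed.
(c) sonority 7-5-3-1: well-formed.
(d) sonority 3-4: ill-formed.
(e) sonority 5-3-2: well-formed.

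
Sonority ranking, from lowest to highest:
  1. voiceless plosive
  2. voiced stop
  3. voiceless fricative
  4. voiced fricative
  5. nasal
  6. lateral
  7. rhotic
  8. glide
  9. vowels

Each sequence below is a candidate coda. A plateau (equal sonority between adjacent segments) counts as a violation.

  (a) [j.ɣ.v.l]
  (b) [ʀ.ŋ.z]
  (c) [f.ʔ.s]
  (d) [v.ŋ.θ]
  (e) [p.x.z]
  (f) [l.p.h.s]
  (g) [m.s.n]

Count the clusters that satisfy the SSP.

(a) [j.ɣ.v.l]: profile 8-4-4-6 — violates.
(b) [ʀ.ŋ.z]: profile 7-5-4 — obeys.
(c) [f.ʔ.s]: profile 3-1-3 — violates.
(d) [v.ŋ.θ]: profile 4-5-3 — violates.
(e) [p.x.z]: profile 1-3-4 — violates.
(f) [l.p.h.s]: profile 6-1-3-3 — violates.
(g) [m.s.n]: profile 5-3-5 — violates.

1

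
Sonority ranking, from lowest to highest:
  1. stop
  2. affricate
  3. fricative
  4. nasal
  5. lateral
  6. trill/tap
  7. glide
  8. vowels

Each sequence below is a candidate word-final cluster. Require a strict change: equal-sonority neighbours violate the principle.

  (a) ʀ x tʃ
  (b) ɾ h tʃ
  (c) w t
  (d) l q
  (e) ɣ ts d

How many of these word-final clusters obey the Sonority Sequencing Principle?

5

(a) 6-3-2 → obeys
(b) 6-3-2 → obeys
(c) 7-1 → obeys
(d) 5-1 → obeys
(e) 3-2-1 → obeys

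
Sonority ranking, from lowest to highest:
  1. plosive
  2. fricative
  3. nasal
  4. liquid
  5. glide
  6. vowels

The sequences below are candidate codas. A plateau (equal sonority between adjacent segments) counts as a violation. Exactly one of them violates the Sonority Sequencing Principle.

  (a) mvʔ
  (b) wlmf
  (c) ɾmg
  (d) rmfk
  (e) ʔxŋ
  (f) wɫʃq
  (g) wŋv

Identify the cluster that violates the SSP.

e

(a) 3-2-1 → obeys
(b) 5-4-3-2 → obeys
(c) 4-3-1 → obeys
(d) 4-3-2-1 → obeys
(e) 1-2-3 → violates
(f) 5-4-2-1 → obeys
(g) 5-3-2 → obeys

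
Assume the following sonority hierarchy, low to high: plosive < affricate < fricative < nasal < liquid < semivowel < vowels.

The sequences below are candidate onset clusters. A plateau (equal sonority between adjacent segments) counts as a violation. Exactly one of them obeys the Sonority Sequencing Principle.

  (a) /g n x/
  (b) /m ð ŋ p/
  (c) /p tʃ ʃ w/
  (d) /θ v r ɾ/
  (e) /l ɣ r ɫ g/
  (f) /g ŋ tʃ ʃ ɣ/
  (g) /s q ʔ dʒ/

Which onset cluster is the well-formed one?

(a) sonority 1-4-3: ill-formed.
(b) sonority 4-3-4-1: ill-formed.
(c) sonority 1-2-3-6: well-formed.
(d) sonority 3-3-5-5: ill-formed.
(e) sonority 5-3-5-5-1: ill-formed.
(f) sonority 1-4-2-3-3: ill-formed.
(g) sonority 3-1-1-2: ill-formed.

c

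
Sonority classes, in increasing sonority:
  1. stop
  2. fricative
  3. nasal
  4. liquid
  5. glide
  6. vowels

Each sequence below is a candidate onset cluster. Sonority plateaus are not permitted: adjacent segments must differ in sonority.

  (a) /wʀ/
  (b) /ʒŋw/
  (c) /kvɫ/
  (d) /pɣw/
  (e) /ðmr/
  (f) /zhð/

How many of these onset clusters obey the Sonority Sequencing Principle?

(a) sonority 5-4: ill-formed.
(b) sonority 2-3-5: well-formed.
(c) sonority 1-2-4: well-formed.
(d) sonority 1-2-5: well-formed.
(e) sonority 2-3-4: well-formed.
(f) sonority 2-2-2: ill-formed.

4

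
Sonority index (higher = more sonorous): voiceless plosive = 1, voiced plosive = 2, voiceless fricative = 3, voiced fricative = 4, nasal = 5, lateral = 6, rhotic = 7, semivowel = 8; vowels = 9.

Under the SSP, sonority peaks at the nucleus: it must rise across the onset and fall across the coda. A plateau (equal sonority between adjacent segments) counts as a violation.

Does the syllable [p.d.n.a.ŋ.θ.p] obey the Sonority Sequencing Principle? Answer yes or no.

Onset: /p/ is a voiceless plosive (sonority 1), /d/ is a voiced plosive (sonority 2), /n/ is a nasal (sonority 5); then the nucleus /a/ (sonority 9).
Onset profile 1-2-5-9 — rises to the nucleus.
Coda: /ŋ/ is a nasal (sonority 5), /θ/ is a voiceless fricative (sonority 3), /p/ is a voiceless plosive (sonority 1).
Coda profile 9-5-3-1 — falls from the nucleus.

yes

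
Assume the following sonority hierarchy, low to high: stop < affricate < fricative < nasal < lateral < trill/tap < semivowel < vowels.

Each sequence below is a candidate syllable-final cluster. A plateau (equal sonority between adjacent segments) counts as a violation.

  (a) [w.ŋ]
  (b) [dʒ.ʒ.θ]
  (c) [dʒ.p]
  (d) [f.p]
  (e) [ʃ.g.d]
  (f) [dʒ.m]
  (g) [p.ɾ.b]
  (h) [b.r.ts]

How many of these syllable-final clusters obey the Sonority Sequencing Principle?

3

(a) [w.ŋ]: profile 7-4 — obeys.
(b) [dʒ.ʒ.θ]: profile 2-3-3 — violates.
(c) [dʒ.p]: profile 2-1 — obeys.
(d) [f.p]: profile 3-1 — obeys.
(e) [ʃ.g.d]: profile 3-1-1 — violates.
(f) [dʒ.m]: profile 2-4 — violates.
(g) [p.ɾ.b]: profile 1-6-1 — violates.
(h) [b.r.ts]: profile 1-6-2 — violates.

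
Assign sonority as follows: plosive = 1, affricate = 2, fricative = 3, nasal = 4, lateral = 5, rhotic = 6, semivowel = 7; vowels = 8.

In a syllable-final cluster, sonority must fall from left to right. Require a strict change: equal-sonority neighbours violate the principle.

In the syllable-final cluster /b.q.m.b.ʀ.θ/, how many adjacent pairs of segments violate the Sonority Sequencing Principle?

3

/b/ is a plosive (sonority 1).
/q/ is a plosive (sonority 1).
/m/ is a nasal (sonority 4).
/b/ is a plosive (sonority 1).
/ʀ/ is a rhotic (sonority 6).
/θ/ is a fricative (sonority 3).
/b/→/q/: 1→1 (plateau) — violation.
/q/→/m/: 1→4 (does not fall) — violation.
/m/→/b/: 4→1 (falls) — ok.
/b/→/ʀ/: 1→6 (does not fall) — violation.
/ʀ/→/θ/: 6→3 (falls) — ok.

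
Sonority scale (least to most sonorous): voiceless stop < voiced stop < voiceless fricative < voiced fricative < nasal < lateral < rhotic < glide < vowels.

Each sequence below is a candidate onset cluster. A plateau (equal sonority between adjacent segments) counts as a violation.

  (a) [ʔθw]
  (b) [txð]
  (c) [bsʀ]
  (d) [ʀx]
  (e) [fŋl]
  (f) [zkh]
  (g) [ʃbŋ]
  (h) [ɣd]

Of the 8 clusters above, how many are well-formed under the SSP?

(a) sonority 1-3-8: well-formed.
(b) sonority 1-3-4: well-formed.
(c) sonority 2-3-7: well-formed.
(d) sonority 7-3: ill-formed.
(e) sonority 3-5-6: well-formed.
(f) sonority 4-1-3: ill-formed.
(g) sonority 3-2-5: ill-formed.
(h) sonority 4-2: ill-formed.

4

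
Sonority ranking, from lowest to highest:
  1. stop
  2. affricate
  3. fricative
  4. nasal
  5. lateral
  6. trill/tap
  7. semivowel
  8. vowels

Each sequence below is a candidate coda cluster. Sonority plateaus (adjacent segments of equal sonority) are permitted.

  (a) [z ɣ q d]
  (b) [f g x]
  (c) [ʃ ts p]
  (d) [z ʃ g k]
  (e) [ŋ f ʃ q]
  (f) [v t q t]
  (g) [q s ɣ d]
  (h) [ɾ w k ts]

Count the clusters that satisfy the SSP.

5

(a) sonority 3-3-1-1: well-formed.
(b) sonority 3-1-3: ill-formed.
(c) sonority 3-2-1: well-formed.
(d) sonority 3-3-1-1: well-formed.
(e) sonority 4-3-3-1: well-formed.
(f) sonority 3-1-1-1: well-formed.
(g) sonority 1-3-3-1: ill-formed.
(h) sonority 6-7-1-2: ill-formed.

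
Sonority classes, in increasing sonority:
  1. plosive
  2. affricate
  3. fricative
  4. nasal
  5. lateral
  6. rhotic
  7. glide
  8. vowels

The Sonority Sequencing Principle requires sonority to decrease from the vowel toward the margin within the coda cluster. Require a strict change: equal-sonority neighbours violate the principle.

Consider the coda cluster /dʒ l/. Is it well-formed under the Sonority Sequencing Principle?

/dʒ/ — affricate, sonority 2.
/l/ — lateral, sonority 5.
The profile is 2-5. Between /dʒ/ (2) and /l/ (5) sonority does not fall, so the cluster violates the SSP.

no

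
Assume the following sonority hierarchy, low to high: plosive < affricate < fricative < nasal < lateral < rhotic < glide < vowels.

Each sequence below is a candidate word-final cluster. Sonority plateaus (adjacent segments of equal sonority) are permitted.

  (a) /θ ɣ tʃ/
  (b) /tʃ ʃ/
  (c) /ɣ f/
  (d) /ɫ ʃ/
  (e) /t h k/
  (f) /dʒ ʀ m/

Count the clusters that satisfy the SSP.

3

(a) /θ ɣ tʃ/: profile 3-3-2 — obeys.
(b) /tʃ ʃ/: profile 2-3 — violates.
(c) /ɣ f/: profile 3-3 — obeys.
(d) /ɫ ʃ/: profile 5-3 — obeys.
(e) /t h k/: profile 1-3-1 — violates.
(f) /dʒ ʀ m/: profile 2-6-4 — violates.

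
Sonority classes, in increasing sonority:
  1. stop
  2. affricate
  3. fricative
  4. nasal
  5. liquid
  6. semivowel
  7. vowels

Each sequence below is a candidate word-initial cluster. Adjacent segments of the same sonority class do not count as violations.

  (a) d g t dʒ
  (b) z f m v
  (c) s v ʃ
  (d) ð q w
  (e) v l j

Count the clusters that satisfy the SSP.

3

(a) d g t dʒ: profile 1-1-1-2 — obeys.
(b) z f m v: profile 3-3-4-3 — violates.
(c) s v ʃ: profile 3-3-3 — obeys.
(d) ð q w: profile 3-1-6 — violates.
(e) v l j: profile 3-5-6 — obeys.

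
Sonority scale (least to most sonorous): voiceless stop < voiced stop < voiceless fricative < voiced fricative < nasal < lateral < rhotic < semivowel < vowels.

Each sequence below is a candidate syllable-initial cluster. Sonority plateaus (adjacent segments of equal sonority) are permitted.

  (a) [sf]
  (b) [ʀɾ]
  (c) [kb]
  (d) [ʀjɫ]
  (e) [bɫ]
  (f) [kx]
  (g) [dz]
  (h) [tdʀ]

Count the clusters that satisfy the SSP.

(a) [sf]: profile 3-3 — obeys.
(b) [ʀɾ]: profile 7-7 — obeys.
(c) [kb]: profile 1-2 — obeys.
(d) [ʀjɫ]: profile 7-8-6 — violates.
(e) [bɫ]: profile 2-6 — obeys.
(f) [kx]: profile 1-3 — obeys.
(g) [dz]: profile 2-4 — obeys.
(h) [tdʀ]: profile 1-2-7 — obeys.

7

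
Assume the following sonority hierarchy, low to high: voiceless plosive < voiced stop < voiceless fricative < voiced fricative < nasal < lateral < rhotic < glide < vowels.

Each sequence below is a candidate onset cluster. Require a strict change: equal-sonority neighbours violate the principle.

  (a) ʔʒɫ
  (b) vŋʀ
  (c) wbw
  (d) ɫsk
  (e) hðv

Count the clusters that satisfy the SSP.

2

(a) sonority 1-4-6: well-formed.
(b) sonority 4-5-7: well-formed.
(c) sonority 8-2-8: ill-formed.
(d) sonority 6-3-1: ill-formed.
(e) sonority 3-4-4: ill-formed.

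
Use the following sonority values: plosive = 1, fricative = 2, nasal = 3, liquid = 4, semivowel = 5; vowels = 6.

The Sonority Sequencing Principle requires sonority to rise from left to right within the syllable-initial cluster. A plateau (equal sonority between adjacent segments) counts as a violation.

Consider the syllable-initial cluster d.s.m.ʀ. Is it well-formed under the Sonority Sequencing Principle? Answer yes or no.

yes

/d/ — plosive, sonority 1.
/s/ — fricative, sonority 2.
/m/ — nasal, sonority 3.
/ʀ/ — liquid, sonority 4.
The profile 1-2-3-4 strictly rises, so the syllable-initial cluster satisfies the SSP.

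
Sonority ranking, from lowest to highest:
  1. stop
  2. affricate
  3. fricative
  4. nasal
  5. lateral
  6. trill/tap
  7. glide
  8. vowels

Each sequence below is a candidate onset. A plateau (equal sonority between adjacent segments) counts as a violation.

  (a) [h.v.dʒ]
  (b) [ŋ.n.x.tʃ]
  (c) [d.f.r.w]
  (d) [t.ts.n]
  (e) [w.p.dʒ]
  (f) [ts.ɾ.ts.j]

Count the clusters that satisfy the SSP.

(a) sonority 3-3-2: ill-formed.
(b) sonority 4-4-3-2: ill-formed.
(c) sonority 1-3-6-7: well-formed.
(d) sonority 1-2-4: well-formed.
(e) sonority 7-1-2: ill-formed.
(f) sonority 2-6-2-7: ill-formed.

2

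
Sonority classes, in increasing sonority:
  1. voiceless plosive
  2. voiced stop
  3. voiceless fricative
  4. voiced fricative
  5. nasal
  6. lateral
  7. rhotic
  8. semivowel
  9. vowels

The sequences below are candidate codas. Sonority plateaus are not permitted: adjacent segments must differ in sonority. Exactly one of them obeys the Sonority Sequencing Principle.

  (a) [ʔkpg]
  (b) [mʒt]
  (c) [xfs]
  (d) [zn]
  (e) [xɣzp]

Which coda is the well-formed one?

b

(a) 1-1-1-2 → violates
(b) 5-4-1 → obeys
(c) 3-3-3 → violates
(d) 4-5 → violates
(e) 3-4-4-1 → violates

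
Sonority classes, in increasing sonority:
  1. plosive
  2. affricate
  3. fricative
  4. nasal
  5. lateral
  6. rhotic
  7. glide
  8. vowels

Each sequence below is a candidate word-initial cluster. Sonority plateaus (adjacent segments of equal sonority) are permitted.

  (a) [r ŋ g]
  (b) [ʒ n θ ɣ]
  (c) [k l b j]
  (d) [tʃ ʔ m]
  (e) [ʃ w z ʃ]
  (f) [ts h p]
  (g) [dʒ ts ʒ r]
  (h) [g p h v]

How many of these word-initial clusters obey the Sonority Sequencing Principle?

(a) [r ŋ g]: profile 6-4-1 — violates.
(b) [ʒ n θ ɣ]: profile 3-4-3-3 — violates.
(c) [k l b j]: profile 1-5-1-7 — violates.
(d) [tʃ ʔ m]: profile 2-1-4 — violates.
(e) [ʃ w z ʃ]: profile 3-7-3-3 — violates.
(f) [ts h p]: profile 2-3-1 — violates.
(g) [dʒ ts ʒ r]: profile 2-2-3-6 — obeys.
(h) [g p h v]: profile 1-1-3-3 — obeys.

2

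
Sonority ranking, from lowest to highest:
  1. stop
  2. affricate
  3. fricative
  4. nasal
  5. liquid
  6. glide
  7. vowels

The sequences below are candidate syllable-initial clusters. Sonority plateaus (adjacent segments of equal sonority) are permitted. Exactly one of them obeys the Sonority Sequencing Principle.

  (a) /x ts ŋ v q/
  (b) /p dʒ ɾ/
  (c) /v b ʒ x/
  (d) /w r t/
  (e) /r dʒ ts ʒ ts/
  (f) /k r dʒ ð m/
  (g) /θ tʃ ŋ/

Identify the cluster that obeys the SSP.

(a) sonority 3-2-4-3-1: ill-formed.
(b) sonority 1-2-5: well-formed.
(c) sonority 3-1-3-3: ill-formed.
(d) sonority 6-5-1: ill-formed.
(e) sonority 5-2-2-3-2: ill-formed.
(f) sonority 1-5-2-3-4: ill-formed.
(g) sonority 3-2-4: ill-formed.

b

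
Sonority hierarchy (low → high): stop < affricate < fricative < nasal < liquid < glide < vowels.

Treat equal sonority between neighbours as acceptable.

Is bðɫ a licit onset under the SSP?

yes

/b/: stop = 1.
/ð/: fricative = 3.
/ɫ/: liquid = 5.
The profile 1-3-5 strictly rises, so the onset satisfies the SSP.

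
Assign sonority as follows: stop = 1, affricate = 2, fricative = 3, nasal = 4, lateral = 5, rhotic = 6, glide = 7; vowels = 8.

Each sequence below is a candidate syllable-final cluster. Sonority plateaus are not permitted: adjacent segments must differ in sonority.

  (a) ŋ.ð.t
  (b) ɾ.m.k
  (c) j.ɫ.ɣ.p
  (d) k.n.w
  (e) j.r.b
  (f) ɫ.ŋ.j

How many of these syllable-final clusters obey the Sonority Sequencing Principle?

4

(a) sonority 4-3-1: well-formed.
(b) sonority 6-4-1: well-formed.
(c) sonority 7-5-3-1: well-formed.
(d) sonority 1-4-7: ill-formed.
(e) sonority 7-6-1: well-formed.
(f) sonority 5-4-7: ill-formed.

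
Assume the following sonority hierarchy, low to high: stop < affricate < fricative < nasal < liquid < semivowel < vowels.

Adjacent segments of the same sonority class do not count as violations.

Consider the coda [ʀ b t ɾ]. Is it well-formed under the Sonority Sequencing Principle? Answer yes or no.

no

/ʀ/ is a liquid (sonority 5).
/b/ is a stop (sonority 1).
/t/ is a stop (sonority 1).
/ɾ/ is a liquid (sonority 5).
The profile is 5-1-1-5. Between /t/ (1) and /ɾ/ (5) sonority does not fall, so the cluster violates the SSP.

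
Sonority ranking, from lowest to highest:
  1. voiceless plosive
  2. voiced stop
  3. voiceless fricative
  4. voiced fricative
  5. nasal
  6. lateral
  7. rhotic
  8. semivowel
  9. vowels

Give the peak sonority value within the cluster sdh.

3

/s/: voiceless fricative = 3.
/d/: voiced stop = 2.
/h/: voiceless fricative = 3.
The maximum is 3.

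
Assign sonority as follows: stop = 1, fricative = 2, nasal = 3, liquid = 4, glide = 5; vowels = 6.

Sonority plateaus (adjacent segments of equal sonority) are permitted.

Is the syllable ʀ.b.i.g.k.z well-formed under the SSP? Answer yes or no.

Onset: /ʀ/ is a liquid (sonority 4), /b/ is a stop (sonority 1); then the nucleus /i/ (sonority 6).
Onset profile 4-1-6 — does not rise throughout.
Coda: /g/ is a stop (sonority 1), /k/ is a stop (sonority 1), /z/ is a fricative (sonority 2).
Coda profile 6-1-1-2 — does not fall throughout.

no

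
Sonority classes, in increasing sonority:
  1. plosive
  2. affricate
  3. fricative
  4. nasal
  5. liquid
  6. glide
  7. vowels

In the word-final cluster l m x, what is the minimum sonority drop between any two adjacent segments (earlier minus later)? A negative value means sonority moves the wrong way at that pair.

/l/: liquid = 5.
/m/: nasal = 4.
/x/: fricative = 3.
/l/→/m/: change +1.
/m/→/x/: change +1.
Minimum = 1.

1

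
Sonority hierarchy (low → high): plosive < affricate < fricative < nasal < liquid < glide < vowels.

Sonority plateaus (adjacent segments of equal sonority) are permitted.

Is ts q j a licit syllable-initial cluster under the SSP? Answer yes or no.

/ts/ is an affricate (sonority 2).
/q/ is a plosive (sonority 1).
/j/ is a glide (sonority 6).
The profile is 2-1-6. Between /ts/ (2) and /q/ (1) sonority does not rise, so the cluster violates the SSP.

no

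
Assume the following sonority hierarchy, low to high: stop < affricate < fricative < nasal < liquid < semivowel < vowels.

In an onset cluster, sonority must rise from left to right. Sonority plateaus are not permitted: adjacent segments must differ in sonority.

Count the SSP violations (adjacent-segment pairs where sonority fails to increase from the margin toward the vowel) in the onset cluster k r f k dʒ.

/k/: stop = 1.
/r/: liquid = 5.
/f/: fricative = 3.
/k/: stop = 1.
/dʒ/: affricate = 2.
/k/→/r/: 1→5 (rises) — ok.
/r/→/f/: 5→3 (does not rise) — violation.
/f/→/k/: 3→1 (does not rise) — violation.
/k/→/dʒ/: 1→2 (rises) — ok.

2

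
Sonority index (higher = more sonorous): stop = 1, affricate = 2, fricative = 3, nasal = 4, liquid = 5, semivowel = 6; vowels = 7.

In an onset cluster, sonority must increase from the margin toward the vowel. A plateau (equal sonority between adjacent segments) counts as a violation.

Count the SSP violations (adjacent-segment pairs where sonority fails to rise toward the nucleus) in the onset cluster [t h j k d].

2

/t/ — stop, sonority 1.
/h/ — fricative, sonority 3.
/j/ — semivowel, sonority 6.
/k/ — stop, sonority 1.
/d/ — stop, sonority 1.
/t/→/h/: 1→3 (rises) — ok.
/h/→/j/: 3→6 (rises) — ok.
/j/→/k/: 6→1 (does not rise) — violation.
/k/→/d/: 1→1 (plateau) — violation.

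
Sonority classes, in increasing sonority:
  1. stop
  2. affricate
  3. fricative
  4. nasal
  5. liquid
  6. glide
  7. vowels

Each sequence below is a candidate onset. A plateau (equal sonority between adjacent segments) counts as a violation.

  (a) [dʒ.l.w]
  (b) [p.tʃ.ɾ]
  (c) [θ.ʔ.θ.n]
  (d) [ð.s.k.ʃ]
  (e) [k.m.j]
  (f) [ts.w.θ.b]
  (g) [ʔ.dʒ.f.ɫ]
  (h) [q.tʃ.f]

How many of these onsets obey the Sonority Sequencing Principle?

5

(a) [dʒ.l.w]: profile 2-5-6 — obeys.
(b) [p.tʃ.ɾ]: profile 1-2-5 — obeys.
(c) [θ.ʔ.θ.n]: profile 3-1-3-4 — violates.
(d) [ð.s.k.ʃ]: profile 3-3-1-3 — violates.
(e) [k.m.j]: profile 1-4-6 — obeys.
(f) [ts.w.θ.b]: profile 2-6-3-1 — violates.
(g) [ʔ.dʒ.f.ɫ]: profile 1-2-3-5 — obeys.
(h) [q.tʃ.f]: profile 1-2-3 — obeys.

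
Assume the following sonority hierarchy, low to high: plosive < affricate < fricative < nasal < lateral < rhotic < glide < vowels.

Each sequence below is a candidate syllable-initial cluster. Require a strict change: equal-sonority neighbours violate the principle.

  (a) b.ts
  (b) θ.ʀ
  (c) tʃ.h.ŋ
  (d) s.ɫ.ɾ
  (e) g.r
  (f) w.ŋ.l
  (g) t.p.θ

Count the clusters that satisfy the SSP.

(a) b.ts: profile 1-2 — obeys.
(b) θ.ʀ: profile 3-6 — obeys.
(c) tʃ.h.ŋ: profile 2-3-4 — obeys.
(d) s.ɫ.ɾ: profile 3-5-6 — obeys.
(e) g.r: profile 1-6 — obeys.
(f) w.ŋ.l: profile 7-4-5 — violates.
(g) t.p.θ: profile 1-1-3 — violates.

5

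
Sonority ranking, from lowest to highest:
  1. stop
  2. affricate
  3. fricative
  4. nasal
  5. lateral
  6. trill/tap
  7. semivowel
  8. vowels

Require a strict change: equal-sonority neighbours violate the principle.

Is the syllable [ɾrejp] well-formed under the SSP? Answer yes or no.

Onset: /ɾ/ is a trill/tap (sonority 6), /r/ is a trill/tap (sonority 6); then the nucleus /e/ (sonority 8).
Onset profile 6-6-8 — does not strictly rise throughout.
Coda: /j/ is a semivowel (sonority 7), /p/ is a stop (sonority 1).
Coda profile 8-7-1 — falls from the nucleus.

no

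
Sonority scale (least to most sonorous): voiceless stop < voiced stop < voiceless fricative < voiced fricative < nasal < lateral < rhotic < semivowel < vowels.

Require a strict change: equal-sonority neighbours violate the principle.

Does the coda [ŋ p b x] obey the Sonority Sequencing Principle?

no

/ŋ/ is a nasal (sonority 5).
/p/ is a voiceless stop (sonority 1).
/b/ is a voiced stop (sonority 2).
/x/ is a voiceless fricative (sonority 3).
The profile is 5-1-2-3. Between /p/ (1) and /b/ (2) sonority does not fall, so the cluster violates the SSP.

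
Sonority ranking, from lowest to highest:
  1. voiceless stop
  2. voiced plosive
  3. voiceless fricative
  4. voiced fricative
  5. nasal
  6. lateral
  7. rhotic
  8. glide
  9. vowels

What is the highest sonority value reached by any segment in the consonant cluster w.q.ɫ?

8

/w/ is a glide (sonority 8).
/q/ is a voiceless stop (sonority 1).
/ɫ/ is a lateral (sonority 6).
The maximum is 8.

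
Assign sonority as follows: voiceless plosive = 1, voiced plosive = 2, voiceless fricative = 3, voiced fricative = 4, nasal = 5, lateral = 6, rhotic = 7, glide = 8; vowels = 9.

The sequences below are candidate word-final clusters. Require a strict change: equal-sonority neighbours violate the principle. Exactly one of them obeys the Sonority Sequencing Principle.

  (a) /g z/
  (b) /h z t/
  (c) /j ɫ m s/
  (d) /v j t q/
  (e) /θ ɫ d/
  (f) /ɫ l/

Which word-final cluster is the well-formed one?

c

(a) sonority 2-4: ill-formed.
(b) sonority 3-4-1: ill-formed.
(c) sonority 8-6-5-3: well-formed.
(d) sonority 4-8-1-1: ill-formed.
(e) sonority 3-6-2: ill-formed.
(f) sonority 6-6: ill-formed.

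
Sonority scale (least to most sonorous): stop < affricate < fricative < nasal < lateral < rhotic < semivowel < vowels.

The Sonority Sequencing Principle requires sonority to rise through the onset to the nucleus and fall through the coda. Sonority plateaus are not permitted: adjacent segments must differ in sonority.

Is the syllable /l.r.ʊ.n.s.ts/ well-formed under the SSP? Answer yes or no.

Onset: /l/ is a lateral (sonority 5), /r/ is a rhotic (sonority 6); then the nucleus /ʊ/ (sonority 8).
Onset profile 5-6-8 — rises to the nucleus.
Coda: /n/ is a nasal (sonority 4), /s/ is a fricative (sonority 3), /ts/ is an affricate (sonority 2).
Coda profile 8-4-3-2 — falls from the nucleus.

yes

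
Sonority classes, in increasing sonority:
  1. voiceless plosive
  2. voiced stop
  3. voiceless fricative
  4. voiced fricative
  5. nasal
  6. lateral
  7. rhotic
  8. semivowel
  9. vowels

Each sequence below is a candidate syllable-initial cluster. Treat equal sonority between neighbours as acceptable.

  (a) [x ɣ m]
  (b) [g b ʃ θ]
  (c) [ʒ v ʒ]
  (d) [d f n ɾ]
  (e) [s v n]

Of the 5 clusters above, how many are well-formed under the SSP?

(a) [x ɣ m]: profile 3-4-5 — obeys.
(b) [g b ʃ θ]: profile 2-2-3-3 — obeys.
(c) [ʒ v ʒ]: profile 4-4-4 — obeys.
(d) [d f n ɾ]: profile 2-3-5-7 — obeys.
(e) [s v n]: profile 3-4-5 — obeys.

5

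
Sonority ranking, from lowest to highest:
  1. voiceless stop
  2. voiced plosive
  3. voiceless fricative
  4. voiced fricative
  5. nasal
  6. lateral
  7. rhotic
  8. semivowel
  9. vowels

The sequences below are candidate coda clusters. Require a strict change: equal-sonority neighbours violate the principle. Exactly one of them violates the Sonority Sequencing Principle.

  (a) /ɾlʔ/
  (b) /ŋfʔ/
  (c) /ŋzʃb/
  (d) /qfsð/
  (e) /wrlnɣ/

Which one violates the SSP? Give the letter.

d

(a) 7-6-1 → obeys
(b) 5-3-1 → obeys
(c) 5-4-3-2 → obeys
(d) 1-3-3-4 → violates
(e) 8-7-6-5-4 → obeys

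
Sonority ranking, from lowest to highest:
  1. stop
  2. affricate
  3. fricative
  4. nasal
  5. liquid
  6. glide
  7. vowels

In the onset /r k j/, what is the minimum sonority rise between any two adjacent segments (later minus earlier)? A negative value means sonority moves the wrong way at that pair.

-4

/r/ — liquid, sonority 5.
/k/ — stop, sonority 1.
/j/ — glide, sonority 6.
/r/→/k/: change -4.
/k/→/j/: change +5.
Minimum = -4.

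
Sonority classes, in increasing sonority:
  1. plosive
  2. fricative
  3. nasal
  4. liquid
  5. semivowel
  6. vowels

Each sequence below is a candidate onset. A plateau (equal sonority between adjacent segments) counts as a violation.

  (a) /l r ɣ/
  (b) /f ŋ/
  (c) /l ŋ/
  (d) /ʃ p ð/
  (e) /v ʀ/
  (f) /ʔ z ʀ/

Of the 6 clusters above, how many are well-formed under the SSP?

3

(a) sonority 4-4-2: ill-formed.
(b) sonority 2-3: well-formed.
(c) sonority 4-3: ill-formed.
(d) sonority 2-1-2: ill-formed.
(e) sonority 2-4: well-formed.
(f) sonority 1-2-4: well-formed.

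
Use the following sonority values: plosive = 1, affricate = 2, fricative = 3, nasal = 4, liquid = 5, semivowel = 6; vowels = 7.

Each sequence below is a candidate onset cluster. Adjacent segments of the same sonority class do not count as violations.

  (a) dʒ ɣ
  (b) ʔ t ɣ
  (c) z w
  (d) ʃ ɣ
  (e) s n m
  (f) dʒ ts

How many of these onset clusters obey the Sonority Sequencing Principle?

(a) dʒ ɣ: profile 2-3 — obeys.
(b) ʔ t ɣ: profile 1-1-3 — obeys.
(c) z w: profile 3-6 — obeys.
(d) ʃ ɣ: profile 3-3 — obeys.
(e) s n m: profile 3-4-4 — obeys.
(f) dʒ ts: profile 2-2 — obeys.

6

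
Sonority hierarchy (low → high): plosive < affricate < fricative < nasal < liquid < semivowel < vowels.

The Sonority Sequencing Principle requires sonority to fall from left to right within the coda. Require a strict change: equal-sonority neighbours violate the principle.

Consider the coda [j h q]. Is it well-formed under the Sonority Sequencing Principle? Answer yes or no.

/j/ — semivowel, sonority 6.
/h/ — fricative, sonority 3.
/q/ — plosive, sonority 1.
The profile 6-3-1 strictly falls, so the coda satisfies the SSP.

yes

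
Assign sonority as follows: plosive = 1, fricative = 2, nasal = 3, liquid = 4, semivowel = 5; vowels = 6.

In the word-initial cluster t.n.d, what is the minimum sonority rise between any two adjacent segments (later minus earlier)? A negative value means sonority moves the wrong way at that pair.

-2

/t/ is a plosive (sonority 1).
/n/ is a nasal (sonority 3).
/d/ is a plosive (sonority 1).
/t/→/n/: change +2.
/n/→/d/: change -2.
Minimum = -2.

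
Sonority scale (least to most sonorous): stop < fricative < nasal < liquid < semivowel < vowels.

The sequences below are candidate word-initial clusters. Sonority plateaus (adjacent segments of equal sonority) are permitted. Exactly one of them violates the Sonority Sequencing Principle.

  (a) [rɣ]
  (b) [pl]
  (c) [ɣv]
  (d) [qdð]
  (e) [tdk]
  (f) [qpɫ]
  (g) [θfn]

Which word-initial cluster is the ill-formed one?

a

(a) sonority 4-2: ill-formed.
(b) sonority 1-4: well-formed.
(c) sonority 2-2: well-formed.
(d) sonority 1-1-2: well-formed.
(e) sonority 1-1-1: well-formed.
(f) sonority 1-1-4: well-formed.
(g) sonority 2-2-3: well-formed.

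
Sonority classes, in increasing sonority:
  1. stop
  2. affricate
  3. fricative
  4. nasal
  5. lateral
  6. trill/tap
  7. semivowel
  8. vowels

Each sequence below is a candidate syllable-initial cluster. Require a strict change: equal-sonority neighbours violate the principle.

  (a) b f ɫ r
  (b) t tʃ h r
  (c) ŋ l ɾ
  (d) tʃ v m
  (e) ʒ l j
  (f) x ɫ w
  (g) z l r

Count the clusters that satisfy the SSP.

7

(a) sonority 1-3-5-6: well-formed.
(b) sonority 1-2-3-6: well-formed.
(c) sonority 4-5-6: well-formed.
(d) sonority 2-3-4: well-formed.
(e) sonority 3-5-7: well-formed.
(f) sonority 3-5-7: well-formed.
(g) sonority 3-5-6: well-formed.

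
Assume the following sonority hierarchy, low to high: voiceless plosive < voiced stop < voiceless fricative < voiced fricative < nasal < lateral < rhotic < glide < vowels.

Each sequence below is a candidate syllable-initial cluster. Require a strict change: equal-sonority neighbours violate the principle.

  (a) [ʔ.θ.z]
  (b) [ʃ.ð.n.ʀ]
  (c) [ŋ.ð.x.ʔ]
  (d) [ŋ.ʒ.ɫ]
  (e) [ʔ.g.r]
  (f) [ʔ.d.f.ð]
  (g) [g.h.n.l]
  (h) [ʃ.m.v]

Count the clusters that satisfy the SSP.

5

(a) sonority 1-3-4: well-formed.
(b) sonority 3-4-5-7: well-formed.
(c) sonority 5-4-3-1: ill-formed.
(d) sonority 5-4-6: ill-formed.
(e) sonority 1-2-7: well-formed.
(f) sonority 1-2-3-4: well-formed.
(g) sonority 2-3-5-6: well-formed.
(h) sonority 3-5-4: ill-formed.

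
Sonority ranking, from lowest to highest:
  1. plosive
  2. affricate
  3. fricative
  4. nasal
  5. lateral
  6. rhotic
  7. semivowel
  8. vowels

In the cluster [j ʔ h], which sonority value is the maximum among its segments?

/j/: semivowel = 7.
/ʔ/: plosive = 1.
/h/: fricative = 3.
The maximum is 7.

7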